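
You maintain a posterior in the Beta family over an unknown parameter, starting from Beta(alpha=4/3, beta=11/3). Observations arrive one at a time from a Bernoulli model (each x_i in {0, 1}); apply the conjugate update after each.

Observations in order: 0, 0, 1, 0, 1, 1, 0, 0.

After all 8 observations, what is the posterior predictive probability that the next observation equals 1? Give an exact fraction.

1/3

obs 1: x=0 → posterior Beta(4/3, 14/3)
obs 2: x=0 → posterior Beta(4/3, 17/3)
obs 3: x=1 → posterior Beta(7/3, 17/3)
obs 4: x=0 → posterior Beta(7/3, 20/3)
obs 5: x=1 → posterior Beta(10/3, 20/3)
obs 6: x=1 → posterior Beta(13/3, 20/3)
obs 7: x=0 → posterior Beta(13/3, 23/3)
obs 8: x=0 → posterior Beta(13/3, 26/3)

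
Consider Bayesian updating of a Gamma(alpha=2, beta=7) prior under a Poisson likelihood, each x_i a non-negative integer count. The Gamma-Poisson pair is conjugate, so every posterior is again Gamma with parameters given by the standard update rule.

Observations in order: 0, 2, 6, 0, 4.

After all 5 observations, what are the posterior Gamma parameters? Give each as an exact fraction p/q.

obs 1: x=0 → posterior Gamma(2, 8)
obs 2: x=2 → posterior Gamma(4, 9)
obs 3: x=6 → posterior Gamma(10, 10)
obs 4: x=0 → posterior Gamma(10, 11)
obs 5: x=4 → posterior Gamma(14, 12)

alpha=14, beta=12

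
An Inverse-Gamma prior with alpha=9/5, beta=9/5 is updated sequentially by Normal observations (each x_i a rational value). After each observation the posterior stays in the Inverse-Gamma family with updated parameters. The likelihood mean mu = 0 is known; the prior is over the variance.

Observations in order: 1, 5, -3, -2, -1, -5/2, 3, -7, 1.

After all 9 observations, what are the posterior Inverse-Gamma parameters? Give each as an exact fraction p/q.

obs 1: x=1 → posterior Inverse-Gamma(23/10, 23/10)
obs 2: x=5 → posterior Inverse-Gamma(14/5, 74/5)
obs 3: x=-3 → posterior Inverse-Gamma(33/10, 193/10)
obs 4: x=-2 → posterior Inverse-Gamma(19/5, 213/10)
obs 5: x=-1 → posterior Inverse-Gamma(43/10, 109/5)
obs 6: x=-5/2 → posterior Inverse-Gamma(24/5, 997/40)
obs 7: x=3 → posterior Inverse-Gamma(53/10, 1177/40)
obs 8: x=-7 → posterior Inverse-Gamma(29/5, 2157/40)
obs 9: x=1 → posterior Inverse-Gamma(63/10, 2177/40)

alpha=63/10, beta=2177/40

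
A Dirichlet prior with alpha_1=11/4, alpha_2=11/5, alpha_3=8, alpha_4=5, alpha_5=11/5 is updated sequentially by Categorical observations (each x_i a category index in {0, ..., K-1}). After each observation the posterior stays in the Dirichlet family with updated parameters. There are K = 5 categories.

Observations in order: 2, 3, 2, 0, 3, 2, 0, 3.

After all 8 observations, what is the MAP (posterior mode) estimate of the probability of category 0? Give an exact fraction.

75/463

obs 1: x=2 → posterior Dirichlet(11/4, 11/5, 9, 5, 11/5)
obs 2: x=3 → posterior Dirichlet(11/4, 11/5, 9, 6, 11/5)
obs 3: x=2 → posterior Dirichlet(11/4, 11/5, 10, 6, 11/5)
obs 4: x=0 → posterior Dirichlet(15/4, 11/5, 10, 6, 11/5)
obs 5: x=3 → posterior Dirichlet(15/4, 11/5, 10, 7, 11/5)
obs 6: x=2 → posterior Dirichlet(15/4, 11/5, 11, 7, 11/5)
obs 7: x=0 → posterior Dirichlet(19/4, 11/5, 11, 7, 11/5)
obs 8: x=3 → posterior Dirichlet(19/4, 11/5, 11, 8, 11/5)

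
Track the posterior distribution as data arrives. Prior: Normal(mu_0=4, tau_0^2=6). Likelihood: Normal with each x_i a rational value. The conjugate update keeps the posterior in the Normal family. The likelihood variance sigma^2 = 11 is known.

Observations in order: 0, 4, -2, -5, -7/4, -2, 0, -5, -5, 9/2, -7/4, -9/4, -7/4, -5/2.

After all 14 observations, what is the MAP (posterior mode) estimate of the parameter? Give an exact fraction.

-79/95

obs 1: x=0 → posterior Normal(44/17, 66/17)
obs 2: x=4 → posterior Normal(68/23, 66/23)
obs 3: x=-2 → posterior Normal(56/29, 66/29)
obs 4: x=-5 → posterior Normal(26/35, 66/35)
obs 5: x=-7/4 → posterior Normal(31/82, 66/41)
obs 6: x=-2 → posterior Normal(7/94, 66/47)
obs 7: x=0 → posterior Normal(7/106, 66/53)
obs 8: x=-5 → posterior Normal(-53/118, 66/59)
obs 9: x=-5 → posterior Normal(-113/130, 66/65)
obs 10: x=9/2 → posterior Normal(-59/142, 66/71)
obs 11: x=-7/4 → posterior Normal(-40/77, 6/7)
obs 12: x=-9/4 → posterior Normal(-107/166, 66/83)
obs 13: x=-7/4 → posterior Normal(-64/89, 66/89)
obs 14: x=-5/2 → posterior Normal(-79/95, 66/95)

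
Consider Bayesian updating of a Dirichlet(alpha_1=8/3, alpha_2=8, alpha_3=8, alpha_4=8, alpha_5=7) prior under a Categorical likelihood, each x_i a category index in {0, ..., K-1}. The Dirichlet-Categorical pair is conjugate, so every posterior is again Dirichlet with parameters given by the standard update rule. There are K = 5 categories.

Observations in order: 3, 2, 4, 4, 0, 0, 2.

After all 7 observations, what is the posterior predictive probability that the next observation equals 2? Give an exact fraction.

obs 1: x=3 → posterior Dirichlet(8/3, 8, 8, 9, 7)
obs 2: x=2 → posterior Dirichlet(8/3, 8, 9, 9, 7)
obs 3: x=4 → posterior Dirichlet(8/3, 8, 9, 9, 8)
obs 4: x=4 → posterior Dirichlet(8/3, 8, 9, 9, 9)
obs 5: x=0 → posterior Dirichlet(11/3, 8, 9, 9, 9)
obs 6: x=0 → posterior Dirichlet(14/3, 8, 9, 9, 9)
obs 7: x=2 → posterior Dirichlet(14/3, 8, 10, 9, 9)

15/61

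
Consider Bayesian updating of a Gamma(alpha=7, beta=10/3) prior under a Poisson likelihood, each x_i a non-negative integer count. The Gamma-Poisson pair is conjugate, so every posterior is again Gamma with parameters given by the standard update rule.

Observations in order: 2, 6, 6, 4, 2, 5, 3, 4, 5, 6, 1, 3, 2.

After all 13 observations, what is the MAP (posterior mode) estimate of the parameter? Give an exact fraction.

165/49

obs 1: x=2 → posterior Gamma(9, 13/3)
obs 2: x=6 → posterior Gamma(15, 16/3)
obs 3: x=6 → posterior Gamma(21, 19/3)
obs 4: x=4 → posterior Gamma(25, 22/3)
obs 5: x=2 → posterior Gamma(27, 25/3)
obs 6: x=5 → posterior Gamma(32, 28/3)
obs 7: x=3 → posterior Gamma(35, 31/3)
obs 8: x=4 → posterior Gamma(39, 34/3)
obs 9: x=5 → posterior Gamma(44, 37/3)
obs 10: x=6 → posterior Gamma(50, 40/3)
obs 11: x=1 → posterior Gamma(51, 43/3)
obs 12: x=3 → posterior Gamma(54, 46/3)
obs 13: x=2 → posterior Gamma(56, 49/3)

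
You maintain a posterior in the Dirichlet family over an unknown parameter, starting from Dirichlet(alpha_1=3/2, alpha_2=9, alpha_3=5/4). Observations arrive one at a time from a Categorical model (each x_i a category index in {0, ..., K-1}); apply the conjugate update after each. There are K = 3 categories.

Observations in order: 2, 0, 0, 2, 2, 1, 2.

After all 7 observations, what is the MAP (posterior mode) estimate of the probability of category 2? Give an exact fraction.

obs 1: x=2 → posterior Dirichlet(3/2, 9, 9/4)
obs 2: x=0 → posterior Dirichlet(5/2, 9, 9/4)
obs 3: x=0 → posterior Dirichlet(7/2, 9, 9/4)
obs 4: x=2 → posterior Dirichlet(7/2, 9, 13/4)
obs 5: x=2 → posterior Dirichlet(7/2, 9, 17/4)
obs 6: x=1 → posterior Dirichlet(7/2, 10, 17/4)
obs 7: x=2 → posterior Dirichlet(7/2, 10, 21/4)

17/63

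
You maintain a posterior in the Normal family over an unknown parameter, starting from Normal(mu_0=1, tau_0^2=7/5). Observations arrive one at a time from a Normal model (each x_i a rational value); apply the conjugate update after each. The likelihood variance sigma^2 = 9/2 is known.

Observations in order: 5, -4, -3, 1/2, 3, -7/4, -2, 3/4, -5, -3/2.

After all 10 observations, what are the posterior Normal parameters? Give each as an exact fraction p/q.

mu_0=-67/185, tau_0^2=63/185

obs 1: x=5 → posterior Normal(115/59, 63/59)
obs 2: x=-4 → posterior Normal(59/73, 63/73)
obs 3: x=-3 → posterior Normal(17/87, 21/29)
obs 4: x=1/2 → posterior Normal(24/101, 63/101)
obs 5: x=3 → posterior Normal(66/115, 63/115)
obs 6: x=-7/4 → posterior Normal(83/258, 21/43)
obs 7: x=-2 → posterior Normal(27/286, 63/143)
obs 8: x=3/4 → posterior Normal(24/157, 63/157)
obs 9: x=-5 → posterior Normal(-46/171, 7/19)
obs 10: x=-3/2 → posterior Normal(-67/185, 63/185)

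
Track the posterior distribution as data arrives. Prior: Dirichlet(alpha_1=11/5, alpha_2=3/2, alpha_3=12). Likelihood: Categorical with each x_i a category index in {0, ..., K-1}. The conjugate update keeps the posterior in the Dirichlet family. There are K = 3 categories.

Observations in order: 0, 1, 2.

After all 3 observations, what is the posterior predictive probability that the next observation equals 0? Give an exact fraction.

obs 1: x=0 → posterior Dirichlet(16/5, 3/2, 12)
obs 2: x=1 → posterior Dirichlet(16/5, 5/2, 12)
obs 3: x=2 → posterior Dirichlet(16/5, 5/2, 13)

32/187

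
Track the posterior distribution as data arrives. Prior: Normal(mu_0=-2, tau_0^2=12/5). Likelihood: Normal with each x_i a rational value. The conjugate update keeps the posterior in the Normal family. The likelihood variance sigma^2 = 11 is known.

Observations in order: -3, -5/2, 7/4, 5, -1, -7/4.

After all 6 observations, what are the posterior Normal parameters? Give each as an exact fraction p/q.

mu_0=-128/127, tau_0^2=132/127

obs 1: x=-3 → posterior Normal(-146/67, 132/67)
obs 2: x=-5/2 → posterior Normal(-176/79, 132/79)
obs 3: x=7/4 → posterior Normal(-155/91, 132/91)
obs 4: x=5 → posterior Normal(-95/103, 132/103)
obs 5: x=-1 → posterior Normal(-107/115, 132/115)
obs 6: x=-7/4 → posterior Normal(-128/127, 132/127)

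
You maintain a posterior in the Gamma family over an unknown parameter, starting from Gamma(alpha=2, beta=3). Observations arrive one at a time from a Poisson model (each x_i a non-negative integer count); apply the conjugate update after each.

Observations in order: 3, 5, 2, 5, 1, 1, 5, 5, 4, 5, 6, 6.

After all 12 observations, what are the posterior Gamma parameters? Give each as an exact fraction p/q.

alpha=50, beta=15

obs 1: x=3 → posterior Gamma(5, 4)
obs 2: x=5 → posterior Gamma(10, 5)
obs 3: x=2 → posterior Gamma(12, 6)
obs 4: x=5 → posterior Gamma(17, 7)
obs 5: x=1 → posterior Gamma(18, 8)
obs 6: x=1 → posterior Gamma(19, 9)
obs 7: x=5 → posterior Gamma(24, 10)
obs 8: x=5 → posterior Gamma(29, 11)
obs 9: x=4 → posterior Gamma(33, 12)
obs 10: x=5 → posterior Gamma(38, 13)
obs 11: x=6 → posterior Gamma(44, 14)
obs 12: x=6 → posterior Gamma(50, 15)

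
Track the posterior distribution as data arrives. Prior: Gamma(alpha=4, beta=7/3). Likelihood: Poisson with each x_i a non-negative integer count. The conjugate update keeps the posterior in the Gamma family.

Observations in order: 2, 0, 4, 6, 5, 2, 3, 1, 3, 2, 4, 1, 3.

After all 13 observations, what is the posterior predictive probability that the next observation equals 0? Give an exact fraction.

3238271571766698647339965484615566548083418922349006074474896818176/40536215597144386832065866109016673800875222251012083746192454448001

obs 1: x=2 → posterior Gamma(6, 10/3)
obs 2: x=0 → posterior Gamma(6, 13/3)
obs 3: x=4 → posterior Gamma(10, 16/3)
obs 4: x=6 → posterior Gamma(16, 19/3)
obs 5: x=5 → posterior Gamma(21, 22/3)
obs 6: x=2 → posterior Gamma(23, 25/3)
obs 7: x=3 → posterior Gamma(26, 28/3)
obs 8: x=1 → posterior Gamma(27, 31/3)
obs 9: x=3 → posterior Gamma(30, 34/3)
obs 10: x=2 → posterior Gamma(32, 37/3)
obs 11: x=4 → posterior Gamma(36, 40/3)
obs 12: x=1 → posterior Gamma(37, 43/3)
obs 13: x=3 → posterior Gamma(40, 46/3)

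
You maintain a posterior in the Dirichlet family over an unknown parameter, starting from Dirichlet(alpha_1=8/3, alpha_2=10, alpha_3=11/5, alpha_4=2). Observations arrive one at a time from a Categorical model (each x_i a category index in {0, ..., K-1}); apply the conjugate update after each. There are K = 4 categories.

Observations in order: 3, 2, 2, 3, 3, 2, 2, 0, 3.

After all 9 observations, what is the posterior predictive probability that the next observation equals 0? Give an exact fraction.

55/388

obs 1: x=3 → posterior Dirichlet(8/3, 10, 11/5, 3)
obs 2: x=2 → posterior Dirichlet(8/3, 10, 16/5, 3)
obs 3: x=2 → posterior Dirichlet(8/3, 10, 21/5, 3)
obs 4: x=3 → posterior Dirichlet(8/3, 10, 21/5, 4)
obs 5: x=3 → posterior Dirichlet(8/3, 10, 21/5, 5)
obs 6: x=2 → posterior Dirichlet(8/3, 10, 26/5, 5)
obs 7: x=2 → posterior Dirichlet(8/3, 10, 31/5, 5)
obs 8: x=0 → posterior Dirichlet(11/3, 10, 31/5, 5)
obs 9: x=3 → posterior Dirichlet(11/3, 10, 31/5, 6)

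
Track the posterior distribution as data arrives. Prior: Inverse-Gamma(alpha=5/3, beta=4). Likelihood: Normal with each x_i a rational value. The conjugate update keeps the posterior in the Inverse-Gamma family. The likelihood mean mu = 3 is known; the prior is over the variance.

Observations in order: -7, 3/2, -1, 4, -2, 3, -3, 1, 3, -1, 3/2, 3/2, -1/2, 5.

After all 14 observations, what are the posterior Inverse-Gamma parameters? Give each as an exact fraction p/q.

obs 1: x=-7 → posterior Inverse-Gamma(13/6, 54)
obs 2: x=3/2 → posterior Inverse-Gamma(8/3, 441/8)
obs 3: x=-1 → posterior Inverse-Gamma(19/6, 505/8)
obs 4: x=4 → posterior Inverse-Gamma(11/3, 509/8)
obs 5: x=-2 → posterior Inverse-Gamma(25/6, 609/8)
obs 6: x=3 → posterior Inverse-Gamma(14/3, 609/8)
obs 7: x=-3 → posterior Inverse-Gamma(31/6, 753/8)
obs 8: x=1 → posterior Inverse-Gamma(17/3, 769/8)
obs 9: x=3 → posterior Inverse-Gamma(37/6, 769/8)
obs 10: x=-1 → posterior Inverse-Gamma(20/3, 833/8)
obs 11: x=3/2 → posterior Inverse-Gamma(43/6, 421/4)
obs 12: x=3/2 → posterior Inverse-Gamma(23/3, 851/8)
obs 13: x=-1/2 → posterior Inverse-Gamma(49/6, 225/2)
obs 14: x=5 → posterior Inverse-Gamma(26/3, 229/2)

alpha=26/3, beta=229/2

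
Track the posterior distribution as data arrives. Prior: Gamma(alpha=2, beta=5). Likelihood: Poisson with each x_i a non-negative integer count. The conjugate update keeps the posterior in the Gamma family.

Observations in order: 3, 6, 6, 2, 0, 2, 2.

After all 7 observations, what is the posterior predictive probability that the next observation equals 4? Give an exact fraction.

obs 1: x=3 → posterior Gamma(5, 6)
obs 2: x=6 → posterior Gamma(11, 7)
obs 3: x=6 → posterior Gamma(17, 8)
obs 4: x=2 → posterior Gamma(19, 9)
obs 5: x=0 → posterior Gamma(19, 10)
obs 6: x=2 → posterior Gamma(21, 11)
obs 7: x=2 → posterior Gamma(23, 12)

7618447856991622562788147200/91733330193268616658399616009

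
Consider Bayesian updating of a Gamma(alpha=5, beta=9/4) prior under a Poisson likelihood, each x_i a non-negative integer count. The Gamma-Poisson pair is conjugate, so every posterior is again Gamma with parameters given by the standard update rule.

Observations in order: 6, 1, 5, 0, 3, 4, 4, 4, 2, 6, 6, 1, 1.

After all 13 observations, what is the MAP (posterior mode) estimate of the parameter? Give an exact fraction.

obs 1: x=6 → posterior Gamma(11, 13/4)
obs 2: x=1 → posterior Gamma(12, 17/4)
obs 3: x=5 → posterior Gamma(17, 21/4)
obs 4: x=0 → posterior Gamma(17, 25/4)
obs 5: x=3 → posterior Gamma(20, 29/4)
obs 6: x=4 → posterior Gamma(24, 33/4)
obs 7: x=4 → posterior Gamma(28, 37/4)
obs 8: x=4 → posterior Gamma(32, 41/4)
obs 9: x=2 → posterior Gamma(34, 45/4)
obs 10: x=6 → posterior Gamma(40, 49/4)
obs 11: x=6 → posterior Gamma(46, 53/4)
obs 12: x=1 → posterior Gamma(47, 57/4)
obs 13: x=1 → posterior Gamma(48, 61/4)

188/61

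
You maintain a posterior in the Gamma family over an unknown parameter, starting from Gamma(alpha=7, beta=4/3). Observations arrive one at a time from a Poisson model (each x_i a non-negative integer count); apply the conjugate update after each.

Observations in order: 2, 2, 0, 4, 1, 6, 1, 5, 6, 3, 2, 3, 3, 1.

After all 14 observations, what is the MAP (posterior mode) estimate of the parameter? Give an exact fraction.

135/46

obs 1: x=2 → posterior Gamma(9, 7/3)
obs 2: x=2 → posterior Gamma(11, 10/3)
obs 3: x=0 → posterior Gamma(11, 13/3)
obs 4: x=4 → posterior Gamma(15, 16/3)
obs 5: x=1 → posterior Gamma(16, 19/3)
obs 6: x=6 → posterior Gamma(22, 22/3)
obs 7: x=1 → posterior Gamma(23, 25/3)
obs 8: x=5 → posterior Gamma(28, 28/3)
obs 9: x=6 → posterior Gamma(34, 31/3)
obs 10: x=3 → posterior Gamma(37, 34/3)
obs 11: x=2 → posterior Gamma(39, 37/3)
obs 12: x=3 → posterior Gamma(42, 40/3)
obs 13: x=3 → posterior Gamma(45, 43/3)
obs 14: x=1 → posterior Gamma(46, 46/3)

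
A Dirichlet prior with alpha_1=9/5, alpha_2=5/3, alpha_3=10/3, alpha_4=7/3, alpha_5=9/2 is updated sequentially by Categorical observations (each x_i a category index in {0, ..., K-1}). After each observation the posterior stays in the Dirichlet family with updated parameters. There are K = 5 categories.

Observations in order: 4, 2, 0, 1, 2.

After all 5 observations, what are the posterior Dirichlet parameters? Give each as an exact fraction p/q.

obs 1: x=4 → posterior Dirichlet(9/5, 5/3, 10/3, 7/3, 11/2)
obs 2: x=2 → posterior Dirichlet(9/5, 5/3, 13/3, 7/3, 11/2)
obs 3: x=0 → posterior Dirichlet(14/5, 5/3, 13/3, 7/3, 11/2)
obs 4: x=1 → posterior Dirichlet(14/5, 8/3, 13/3, 7/3, 11/2)
obs 5: x=2 → posterior Dirichlet(14/5, 8/3, 16/3, 7/3, 11/2)

alpha_1=14/5, alpha_2=8/3, alpha_3=16/3, alpha_4=7/3, alpha_5=11/2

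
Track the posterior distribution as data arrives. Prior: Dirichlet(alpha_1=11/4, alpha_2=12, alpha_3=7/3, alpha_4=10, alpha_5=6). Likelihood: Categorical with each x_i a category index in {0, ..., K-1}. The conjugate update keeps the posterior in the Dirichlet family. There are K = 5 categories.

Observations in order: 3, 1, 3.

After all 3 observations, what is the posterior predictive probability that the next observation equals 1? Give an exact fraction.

obs 1: x=3 → posterior Dirichlet(11/4, 12, 7/3, 11, 6)
obs 2: x=1 → posterior Dirichlet(11/4, 13, 7/3, 11, 6)
obs 3: x=3 → posterior Dirichlet(11/4, 13, 7/3, 12, 6)

156/433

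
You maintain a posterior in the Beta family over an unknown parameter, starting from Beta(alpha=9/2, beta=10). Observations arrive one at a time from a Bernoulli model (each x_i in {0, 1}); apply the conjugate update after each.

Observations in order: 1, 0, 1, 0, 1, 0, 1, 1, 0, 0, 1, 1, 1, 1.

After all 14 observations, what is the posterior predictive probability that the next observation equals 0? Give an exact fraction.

obs 1: x=1 → posterior Beta(11/2, 10)
obs 2: x=0 → posterior Beta(11/2, 11)
obs 3: x=1 → posterior Beta(13/2, 11)
obs 4: x=0 → posterior Beta(13/2, 12)
obs 5: x=1 → posterior Beta(15/2, 12)
obs 6: x=0 → posterior Beta(15/2, 13)
obs 7: x=1 → posterior Beta(17/2, 13)
obs 8: x=1 → posterior Beta(19/2, 13)
obs 9: x=0 → posterior Beta(19/2, 14)
obs 10: x=0 → posterior Beta(19/2, 15)
obs 11: x=1 → posterior Beta(21/2, 15)
obs 12: x=1 → posterior Beta(23/2, 15)
obs 13: x=1 → posterior Beta(25/2, 15)
obs 14: x=1 → posterior Beta(27/2, 15)

10/19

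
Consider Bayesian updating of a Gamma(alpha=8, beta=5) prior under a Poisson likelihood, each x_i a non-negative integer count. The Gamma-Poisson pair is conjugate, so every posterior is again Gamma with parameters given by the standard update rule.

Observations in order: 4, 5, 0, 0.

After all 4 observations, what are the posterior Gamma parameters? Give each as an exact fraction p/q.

obs 1: x=4 → posterior Gamma(12, 6)
obs 2: x=5 → posterior Gamma(17, 7)
obs 3: x=0 → posterior Gamma(17, 8)
obs 4: x=0 → posterior Gamma(17, 9)

alpha=17, beta=9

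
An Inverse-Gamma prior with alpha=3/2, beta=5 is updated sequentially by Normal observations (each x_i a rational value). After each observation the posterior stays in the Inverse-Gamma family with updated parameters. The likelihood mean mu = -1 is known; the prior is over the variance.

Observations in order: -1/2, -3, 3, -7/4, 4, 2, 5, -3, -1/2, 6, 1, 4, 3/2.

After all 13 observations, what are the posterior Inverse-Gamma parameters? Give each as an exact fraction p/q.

alpha=8, beta=3029/32

obs 1: x=-1/2 → posterior Inverse-Gamma(2, 41/8)
obs 2: x=-3 → posterior Inverse-Gamma(5/2, 57/8)
obs 3: x=3 → posterior Inverse-Gamma(3, 121/8)
obs 4: x=-7/4 → posterior Inverse-Gamma(7/2, 493/32)
obs 5: x=4 → posterior Inverse-Gamma(4, 893/32)
obs 6: x=2 → posterior Inverse-Gamma(9/2, 1037/32)
obs 7: x=5 → posterior Inverse-Gamma(5, 1613/32)
obs 8: x=-3 → posterior Inverse-Gamma(11/2, 1677/32)
obs 9: x=-1/2 → posterior Inverse-Gamma(6, 1681/32)
obs 10: x=6 → posterior Inverse-Gamma(13/2, 2465/32)
obs 11: x=1 → posterior Inverse-Gamma(7, 2529/32)
obs 12: x=4 → posterior Inverse-Gamma(15/2, 2929/32)
obs 13: x=3/2 → posterior Inverse-Gamma(8, 3029/32)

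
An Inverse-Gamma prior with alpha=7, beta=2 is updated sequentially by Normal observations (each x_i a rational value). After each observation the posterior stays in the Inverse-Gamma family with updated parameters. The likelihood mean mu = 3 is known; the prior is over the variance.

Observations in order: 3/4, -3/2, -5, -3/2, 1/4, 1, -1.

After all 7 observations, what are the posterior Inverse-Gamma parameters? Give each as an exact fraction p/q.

obs 1: x=3/4 → posterior Inverse-Gamma(15/2, 145/32)
obs 2: x=-3/2 → posterior Inverse-Gamma(8, 469/32)
obs 3: x=-5 → posterior Inverse-Gamma(17/2, 1493/32)
obs 4: x=-3/2 → posterior Inverse-Gamma(9, 1817/32)
obs 5: x=1/4 → posterior Inverse-Gamma(19/2, 969/16)
obs 6: x=1 → posterior Inverse-Gamma(10, 1001/16)
obs 7: x=-1 → posterior Inverse-Gamma(21/2, 1129/16)

alpha=21/2, beta=1129/16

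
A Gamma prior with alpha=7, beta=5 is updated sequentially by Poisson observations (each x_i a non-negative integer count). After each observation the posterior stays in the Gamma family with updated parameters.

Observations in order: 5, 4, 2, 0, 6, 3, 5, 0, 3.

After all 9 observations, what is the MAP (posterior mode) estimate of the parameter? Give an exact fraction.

obs 1: x=5 → posterior Gamma(12, 6)
obs 2: x=4 → posterior Gamma(16, 7)
obs 3: x=2 → posterior Gamma(18, 8)
obs 4: x=0 → posterior Gamma(18, 9)
obs 5: x=6 → posterior Gamma(24, 10)
obs 6: x=3 → posterior Gamma(27, 11)
obs 7: x=5 → posterior Gamma(32, 12)
obs 8: x=0 → posterior Gamma(32, 13)
obs 9: x=3 → posterior Gamma(35, 14)

17/7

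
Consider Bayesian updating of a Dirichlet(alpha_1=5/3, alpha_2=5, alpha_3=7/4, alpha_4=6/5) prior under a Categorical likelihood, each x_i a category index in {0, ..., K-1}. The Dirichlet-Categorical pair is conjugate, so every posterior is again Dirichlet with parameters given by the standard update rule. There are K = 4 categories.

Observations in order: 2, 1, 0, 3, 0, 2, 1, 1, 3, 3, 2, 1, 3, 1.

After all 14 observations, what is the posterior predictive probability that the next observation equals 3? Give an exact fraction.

24/109

obs 1: x=2 → posterior Dirichlet(5/3, 5, 11/4, 6/5)
obs 2: x=1 → posterior Dirichlet(5/3, 6, 11/4, 6/5)
obs 3: x=0 → posterior Dirichlet(8/3, 6, 11/4, 6/5)
obs 4: x=3 → posterior Dirichlet(8/3, 6, 11/4, 11/5)
obs 5: x=0 → posterior Dirichlet(11/3, 6, 11/4, 11/5)
obs 6: x=2 → posterior Dirichlet(11/3, 6, 15/4, 11/5)
obs 7: x=1 → posterior Dirichlet(11/3, 7, 15/4, 11/5)
obs 8: x=1 → posterior Dirichlet(11/3, 8, 15/4, 11/5)
obs 9: x=3 → posterior Dirichlet(11/3, 8, 15/4, 16/5)
obs 10: x=3 → posterior Dirichlet(11/3, 8, 15/4, 21/5)
obs 11: x=2 → posterior Dirichlet(11/3, 8, 19/4, 21/5)
obs 12: x=1 → posterior Dirichlet(11/3, 9, 19/4, 21/5)
obs 13: x=3 → posterior Dirichlet(11/3, 9, 19/4, 26/5)
obs 14: x=1 → posterior Dirichlet(11/3, 10, 19/4, 26/5)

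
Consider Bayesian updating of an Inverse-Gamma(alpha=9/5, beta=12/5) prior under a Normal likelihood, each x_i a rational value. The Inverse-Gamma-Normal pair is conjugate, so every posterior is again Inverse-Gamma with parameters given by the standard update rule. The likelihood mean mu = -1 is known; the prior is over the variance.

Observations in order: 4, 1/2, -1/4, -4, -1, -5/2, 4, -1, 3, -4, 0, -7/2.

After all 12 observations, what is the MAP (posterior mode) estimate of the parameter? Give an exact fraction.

8089/1408

obs 1: x=4 → posterior Inverse-Gamma(23/10, 149/10)
obs 2: x=1/2 → posterior Inverse-Gamma(14/5, 641/40)
obs 3: x=-1/4 → posterior Inverse-Gamma(33/10, 2609/160)
obs 4: x=-4 → posterior Inverse-Gamma(19/5, 3329/160)
obs 5: x=-1 → posterior Inverse-Gamma(43/10, 3329/160)
obs 6: x=-5/2 → posterior Inverse-Gamma(24/5, 3509/160)
obs 7: x=4 → posterior Inverse-Gamma(53/10, 5509/160)
obs 8: x=-1 → posterior Inverse-Gamma(29/5, 5509/160)
obs 9: x=3 → posterior Inverse-Gamma(63/10, 6789/160)
obs 10: x=-4 → posterior Inverse-Gamma(34/5, 7509/160)
obs 11: x=0 → posterior Inverse-Gamma(73/10, 7589/160)
obs 12: x=-7/2 → posterior Inverse-Gamma(39/5, 8089/160)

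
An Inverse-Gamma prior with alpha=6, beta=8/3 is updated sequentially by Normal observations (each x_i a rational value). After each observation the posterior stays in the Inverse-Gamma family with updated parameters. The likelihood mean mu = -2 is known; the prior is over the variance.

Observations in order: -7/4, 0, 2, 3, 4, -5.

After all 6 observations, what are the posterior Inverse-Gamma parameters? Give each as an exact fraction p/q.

alpha=9, beta=4579/96

obs 1: x=-7/4 → posterior Inverse-Gamma(13/2, 259/96)
obs 2: x=0 → posterior Inverse-Gamma(7, 451/96)
obs 3: x=2 → posterior Inverse-Gamma(15/2, 1219/96)
obs 4: x=3 → posterior Inverse-Gamma(8, 2419/96)
obs 5: x=4 → posterior Inverse-Gamma(17/2, 4147/96)
obs 6: x=-5 → posterior Inverse-Gamma(9, 4579/96)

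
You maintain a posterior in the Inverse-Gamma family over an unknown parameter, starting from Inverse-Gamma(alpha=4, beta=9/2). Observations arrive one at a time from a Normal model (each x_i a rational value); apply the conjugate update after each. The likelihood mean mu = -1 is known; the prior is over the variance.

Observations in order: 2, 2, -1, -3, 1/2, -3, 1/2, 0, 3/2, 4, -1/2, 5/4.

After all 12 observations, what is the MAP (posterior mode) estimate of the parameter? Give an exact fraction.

1233/352

obs 1: x=2 → posterior Inverse-Gamma(9/2, 9)
obs 2: x=2 → posterior Inverse-Gamma(5, 27/2)
obs 3: x=-1 → posterior Inverse-Gamma(11/2, 27/2)
obs 4: x=-3 → posterior Inverse-Gamma(6, 31/2)
obs 5: x=1/2 → posterior Inverse-Gamma(13/2, 133/8)
obs 6: x=-3 → posterior Inverse-Gamma(7, 149/8)
obs 7: x=1/2 → posterior Inverse-Gamma(15/2, 79/4)
obs 8: x=0 → posterior Inverse-Gamma(8, 81/4)
obs 9: x=3/2 → posterior Inverse-Gamma(17/2, 187/8)
obs 10: x=4 → posterior Inverse-Gamma(9, 287/8)
obs 11: x=-1/2 → posterior Inverse-Gamma(19/2, 36)
obs 12: x=5/4 → posterior Inverse-Gamma(10, 1233/32)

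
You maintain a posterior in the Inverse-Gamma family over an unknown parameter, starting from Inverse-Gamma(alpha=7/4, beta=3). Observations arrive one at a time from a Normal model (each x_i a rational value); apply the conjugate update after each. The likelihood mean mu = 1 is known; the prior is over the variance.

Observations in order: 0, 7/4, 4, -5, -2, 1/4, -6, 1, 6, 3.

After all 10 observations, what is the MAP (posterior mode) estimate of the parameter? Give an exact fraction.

obs 1: x=0 → posterior Inverse-Gamma(9/4, 7/2)
obs 2: x=7/4 → posterior Inverse-Gamma(11/4, 121/32)
obs 3: x=4 → posterior Inverse-Gamma(13/4, 265/32)
obs 4: x=-5 → posterior Inverse-Gamma(15/4, 841/32)
obs 5: x=-2 → posterior Inverse-Gamma(17/4, 985/32)
obs 6: x=1/4 → posterior Inverse-Gamma(19/4, 497/16)
obs 7: x=-6 → posterior Inverse-Gamma(21/4, 889/16)
obs 8: x=1 → posterior Inverse-Gamma(23/4, 889/16)
obs 9: x=6 → posterior Inverse-Gamma(25/4, 1089/16)
obs 10: x=3 → posterior Inverse-Gamma(27/4, 1121/16)

1121/124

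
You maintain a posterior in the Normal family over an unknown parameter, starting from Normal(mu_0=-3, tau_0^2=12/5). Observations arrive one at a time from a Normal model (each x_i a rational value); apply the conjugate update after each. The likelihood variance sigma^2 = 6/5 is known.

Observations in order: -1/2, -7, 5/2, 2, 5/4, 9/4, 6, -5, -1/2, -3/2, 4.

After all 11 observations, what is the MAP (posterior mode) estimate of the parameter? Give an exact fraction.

4/23

obs 1: x=-1/2 → posterior Normal(-4/3, 4/5)
obs 2: x=-7 → posterior Normal(-18/5, 12/25)
obs 3: x=5/2 → posterior Normal(-13/7, 12/35)
obs 4: x=2 → posterior Normal(-1, 4/15)
obs 5: x=5/4 → posterior Normal(-13/22, 12/55)
obs 6: x=9/4 → posterior Normal(-2/13, 12/65)
obs 7: x=6 → posterior Normal(2/3, 4/25)
obs 8: x=-5 → posterior Normal(0, 12/85)
obs 9: x=-1/2 → posterior Normal(-1/19, 12/95)
obs 10: x=-3/2 → posterior Normal(-4/21, 4/35)
obs 11: x=4 → posterior Normal(4/23, 12/115)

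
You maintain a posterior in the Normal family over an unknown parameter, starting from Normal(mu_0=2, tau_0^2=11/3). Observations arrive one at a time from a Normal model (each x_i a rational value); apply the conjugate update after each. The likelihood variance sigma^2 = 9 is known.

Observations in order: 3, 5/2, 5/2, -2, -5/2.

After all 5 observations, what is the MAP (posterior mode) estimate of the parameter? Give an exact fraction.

185/164

obs 1: x=3 → posterior Normal(87/38, 99/38)
obs 2: x=5/2 → posterior Normal(229/98, 99/49)
obs 3: x=5/2 → posterior Normal(71/30, 33/20)
obs 4: x=-2 → posterior Normal(120/71, 99/71)
obs 5: x=-5/2 → posterior Normal(185/164, 99/82)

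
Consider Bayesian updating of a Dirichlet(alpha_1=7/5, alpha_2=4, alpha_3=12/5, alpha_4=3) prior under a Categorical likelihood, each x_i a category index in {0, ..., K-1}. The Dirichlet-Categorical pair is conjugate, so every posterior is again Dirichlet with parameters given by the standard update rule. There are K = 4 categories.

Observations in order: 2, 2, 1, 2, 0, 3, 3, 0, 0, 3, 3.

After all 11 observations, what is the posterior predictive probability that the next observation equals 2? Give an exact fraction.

obs 1: x=2 → posterior Dirichlet(7/5, 4, 17/5, 3)
obs 2: x=2 → posterior Dirichlet(7/5, 4, 22/5, 3)
obs 3: x=1 → posterior Dirichlet(7/5, 5, 22/5, 3)
obs 4: x=2 → posterior Dirichlet(7/5, 5, 27/5, 3)
obs 5: x=0 → posterior Dirichlet(12/5, 5, 27/5, 3)
obs 6: x=3 → posterior Dirichlet(12/5, 5, 27/5, 4)
obs 7: x=3 → posterior Dirichlet(12/5, 5, 27/5, 5)
obs 8: x=0 → posterior Dirichlet(17/5, 5, 27/5, 5)
obs 9: x=0 → posterior Dirichlet(22/5, 5, 27/5, 5)
obs 10: x=3 → posterior Dirichlet(22/5, 5, 27/5, 6)
obs 11: x=3 → posterior Dirichlet(22/5, 5, 27/5, 7)

27/109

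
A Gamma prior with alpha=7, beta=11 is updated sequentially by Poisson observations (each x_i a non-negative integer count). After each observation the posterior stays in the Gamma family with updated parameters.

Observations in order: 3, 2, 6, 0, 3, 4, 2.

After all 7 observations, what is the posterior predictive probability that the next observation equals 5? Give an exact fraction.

obs 1: x=3 → posterior Gamma(10, 12)
obs 2: x=2 → posterior Gamma(12, 13)
obs 3: x=6 → posterior Gamma(18, 14)
obs 4: x=0 → posterior Gamma(18, 15)
obs 5: x=3 → posterior Gamma(21, 16)
obs 6: x=4 → posterior Gamma(25, 17)
obs 7: x=2 → posterior Gamma(27, 18)

1326108728761739448421341884721137713152/83198449060887472631428936505541918917761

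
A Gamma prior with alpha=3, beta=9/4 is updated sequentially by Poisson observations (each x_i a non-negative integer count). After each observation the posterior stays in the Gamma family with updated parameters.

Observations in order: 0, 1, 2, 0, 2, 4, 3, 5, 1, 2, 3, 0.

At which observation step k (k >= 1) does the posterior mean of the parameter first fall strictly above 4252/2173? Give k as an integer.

obs 1: x=0 → posterior Gamma(3, 13/4)
obs 2: x=1 → posterior Gamma(4, 17/4)
obs 3: x=2 → posterior Gamma(6, 21/4)
obs 4: x=0 → posterior Gamma(6, 25/4)
obs 5: x=2 → posterior Gamma(8, 29/4)
obs 6: x=4 → posterior Gamma(12, 33/4)
obs 7: x=3 → posterior Gamma(15, 37/4)
obs 8: x=5 → posterior Gamma(20, 41/4)
obs 9: x=1 → posterior Gamma(21, 45/4)
obs 10: x=2 → posterior Gamma(23, 49/4)
obs 11: x=3 → posterior Gamma(26, 53/4)
obs 12: x=0 → posterior Gamma(26, 57/4)

k = 11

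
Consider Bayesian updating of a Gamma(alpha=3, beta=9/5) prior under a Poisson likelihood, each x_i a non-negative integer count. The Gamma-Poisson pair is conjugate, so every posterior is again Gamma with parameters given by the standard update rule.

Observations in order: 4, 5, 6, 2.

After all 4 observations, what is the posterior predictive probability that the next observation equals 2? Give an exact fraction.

obs 1: x=4 → posterior Gamma(7, 14/5)
obs 2: x=5 → posterior Gamma(12, 19/5)
obs 3: x=6 → posterior Gamma(18, 24/5)
obs 4: x=2 → posterior Gamma(20, 29/5)

464610762396663102144189931052625/2463236885622079533034373516361728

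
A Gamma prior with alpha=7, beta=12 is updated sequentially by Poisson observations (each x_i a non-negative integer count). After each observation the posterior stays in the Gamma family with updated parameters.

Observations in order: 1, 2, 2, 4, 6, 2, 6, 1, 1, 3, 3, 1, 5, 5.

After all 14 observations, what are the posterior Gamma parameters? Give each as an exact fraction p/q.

alpha=49, beta=26

obs 1: x=1 → posterior Gamma(8, 13)
obs 2: x=2 → posterior Gamma(10, 14)
obs 3: x=2 → posterior Gamma(12, 15)
obs 4: x=4 → posterior Gamma(16, 16)
obs 5: x=6 → posterior Gamma(22, 17)
obs 6: x=2 → posterior Gamma(24, 18)
obs 7: x=6 → posterior Gamma(30, 19)
obs 8: x=1 → posterior Gamma(31, 20)
obs 9: x=1 → posterior Gamma(32, 21)
obs 10: x=3 → posterior Gamma(35, 22)
obs 11: x=3 → posterior Gamma(38, 23)
obs 12: x=1 → posterior Gamma(39, 24)
obs 13: x=5 → posterior Gamma(44, 25)
obs 14: x=5 → posterior Gamma(49, 26)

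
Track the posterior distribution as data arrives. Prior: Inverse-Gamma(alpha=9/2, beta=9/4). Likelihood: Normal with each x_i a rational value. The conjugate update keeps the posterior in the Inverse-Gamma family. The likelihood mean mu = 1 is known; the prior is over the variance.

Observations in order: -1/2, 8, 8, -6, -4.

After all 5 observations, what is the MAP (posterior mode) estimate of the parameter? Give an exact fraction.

obs 1: x=-1/2 → posterior Inverse-Gamma(5, 27/8)
obs 2: x=8 → posterior Inverse-Gamma(11/2, 223/8)
obs 3: x=8 → posterior Inverse-Gamma(6, 419/8)
obs 4: x=-6 → posterior Inverse-Gamma(13/2, 615/8)
obs 5: x=-4 → posterior Inverse-Gamma(7, 715/8)

715/64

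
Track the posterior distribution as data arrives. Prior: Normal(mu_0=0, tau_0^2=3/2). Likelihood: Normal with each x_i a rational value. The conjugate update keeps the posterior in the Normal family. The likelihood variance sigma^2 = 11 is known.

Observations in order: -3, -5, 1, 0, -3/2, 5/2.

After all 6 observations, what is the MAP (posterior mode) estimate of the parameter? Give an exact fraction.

-9/20

obs 1: x=-3 → posterior Normal(-9/25, 33/25)
obs 2: x=-5 → posterior Normal(-6/7, 33/28)
obs 3: x=1 → posterior Normal(-21/31, 33/31)
obs 4: x=0 → posterior Normal(-21/34, 33/34)
obs 5: x=-3/2 → posterior Normal(-51/74, 33/37)
obs 6: x=5/2 → posterior Normal(-9/20, 33/40)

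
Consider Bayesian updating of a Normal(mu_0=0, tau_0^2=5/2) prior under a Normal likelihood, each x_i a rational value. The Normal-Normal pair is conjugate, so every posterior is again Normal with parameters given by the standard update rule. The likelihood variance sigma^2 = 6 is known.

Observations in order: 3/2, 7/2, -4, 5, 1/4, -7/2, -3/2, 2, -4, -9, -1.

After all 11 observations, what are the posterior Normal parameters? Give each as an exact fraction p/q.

obs 1: x=3/2 → posterior Normal(15/34, 30/17)
obs 2: x=7/2 → posterior Normal(25/22, 15/11)
obs 3: x=-4 → posterior Normal(5/27, 10/9)
obs 4: x=5 → posterior Normal(15/16, 15/16)
obs 5: x=1/4 → posterior Normal(125/148, 30/37)
obs 6: x=-7/2 → posterior Normal(55/168, 5/7)
obs 7: x=-3/2 → posterior Normal(25/188, 30/47)
obs 8: x=2 → posterior Normal(5/16, 15/26)
obs 9: x=-4 → posterior Normal(-5/76, 10/19)
obs 10: x=-9 → posterior Normal(-195/248, 15/31)
obs 11: x=-1 → posterior Normal(-215/268, 30/67)

mu_0=-215/268, tau_0^2=30/67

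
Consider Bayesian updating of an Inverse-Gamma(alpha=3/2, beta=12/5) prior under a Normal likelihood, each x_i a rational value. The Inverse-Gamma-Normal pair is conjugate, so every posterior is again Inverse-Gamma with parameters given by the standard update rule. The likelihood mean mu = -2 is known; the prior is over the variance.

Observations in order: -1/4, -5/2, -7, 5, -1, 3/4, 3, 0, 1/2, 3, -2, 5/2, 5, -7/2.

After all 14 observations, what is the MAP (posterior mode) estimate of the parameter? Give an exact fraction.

8897/760

obs 1: x=-1/4 → posterior Inverse-Gamma(2, 629/160)
obs 2: x=-5/2 → posterior Inverse-Gamma(5/2, 649/160)
obs 3: x=-7 → posterior Inverse-Gamma(3, 2649/160)
obs 4: x=5 → posterior Inverse-Gamma(7/2, 6569/160)
obs 5: x=-1 → posterior Inverse-Gamma(4, 6649/160)
obs 6: x=3/4 → posterior Inverse-Gamma(9/2, 3627/80)
obs 7: x=3 → posterior Inverse-Gamma(5, 4627/80)
obs 8: x=0 → posterior Inverse-Gamma(11/2, 4787/80)
obs 9: x=1/2 → posterior Inverse-Gamma(6, 5037/80)
obs 10: x=3 → posterior Inverse-Gamma(13/2, 6037/80)
obs 11: x=-2 → posterior Inverse-Gamma(7, 6037/80)
obs 12: x=5/2 → posterior Inverse-Gamma(15/2, 6847/80)
obs 13: x=5 → posterior Inverse-Gamma(8, 8807/80)
obs 14: x=-7/2 → posterior Inverse-Gamma(17/2, 8897/80)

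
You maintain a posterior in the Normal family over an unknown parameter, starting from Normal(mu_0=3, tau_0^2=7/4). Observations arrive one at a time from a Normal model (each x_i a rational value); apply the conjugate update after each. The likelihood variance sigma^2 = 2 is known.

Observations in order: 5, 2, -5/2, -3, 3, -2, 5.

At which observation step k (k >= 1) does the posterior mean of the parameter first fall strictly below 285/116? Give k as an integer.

obs 1: x=5 → posterior Normal(59/15, 14/15)
obs 2: x=2 → posterior Normal(73/22, 7/11)
obs 3: x=-5/2 → posterior Normal(111/58, 14/29)
obs 4: x=-3 → posterior Normal(23/24, 7/18)
obs 5: x=3 → posterior Normal(111/86, 14/43)
obs 6: x=-2 → posterior Normal(83/100, 7/25)
obs 7: x=5 → posterior Normal(51/38, 14/57)

k = 3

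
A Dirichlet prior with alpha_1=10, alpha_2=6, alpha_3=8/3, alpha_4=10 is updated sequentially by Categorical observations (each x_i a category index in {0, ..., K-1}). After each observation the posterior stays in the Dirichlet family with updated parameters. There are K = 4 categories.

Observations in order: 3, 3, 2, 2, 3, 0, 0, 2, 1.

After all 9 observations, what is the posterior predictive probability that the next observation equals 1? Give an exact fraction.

obs 1: x=3 → posterior Dirichlet(10, 6, 8/3, 11)
obs 2: x=3 → posterior Dirichlet(10, 6, 8/3, 12)
obs 3: x=2 → posterior Dirichlet(10, 6, 11/3, 12)
obs 4: x=2 → posterior Dirichlet(10, 6, 14/3, 12)
obs 5: x=3 → posterior Dirichlet(10, 6, 14/3, 13)
obs 6: x=0 → posterior Dirichlet(11, 6, 14/3, 13)
obs 7: x=0 → posterior Dirichlet(12, 6, 14/3, 13)
obs 8: x=2 → posterior Dirichlet(12, 6, 17/3, 13)
obs 9: x=1 → posterior Dirichlet(12, 7, 17/3, 13)

21/113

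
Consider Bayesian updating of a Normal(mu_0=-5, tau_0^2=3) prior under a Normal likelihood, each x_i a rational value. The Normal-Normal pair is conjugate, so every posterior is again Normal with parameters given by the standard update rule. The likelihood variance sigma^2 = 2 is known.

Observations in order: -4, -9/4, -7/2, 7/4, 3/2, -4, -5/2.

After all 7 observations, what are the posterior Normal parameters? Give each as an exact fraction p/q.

obs 1: x=-4 → posterior Normal(-22/5, 6/5)
obs 2: x=-9/4 → posterior Normal(-115/32, 3/4)
obs 3: x=-7/2 → posterior Normal(-157/44, 6/11)
obs 4: x=7/4 → posterior Normal(-17/7, 3/7)
obs 5: x=3/2 → posterior Normal(-59/34, 6/17)
obs 6: x=-4 → posterior Normal(-83/40, 3/10)
obs 7: x=-5/2 → posterior Normal(-49/23, 6/23)

mu_0=-49/23, tau_0^2=6/23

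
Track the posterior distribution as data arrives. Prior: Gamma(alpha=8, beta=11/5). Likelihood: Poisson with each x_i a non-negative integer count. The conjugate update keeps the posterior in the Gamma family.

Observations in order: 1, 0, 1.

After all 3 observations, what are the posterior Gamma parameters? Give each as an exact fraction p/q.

obs 1: x=1 → posterior Gamma(9, 16/5)
obs 2: x=0 → posterior Gamma(9, 21/5)
obs 3: x=1 → posterior Gamma(10, 26/5)

alpha=10, beta=26/5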